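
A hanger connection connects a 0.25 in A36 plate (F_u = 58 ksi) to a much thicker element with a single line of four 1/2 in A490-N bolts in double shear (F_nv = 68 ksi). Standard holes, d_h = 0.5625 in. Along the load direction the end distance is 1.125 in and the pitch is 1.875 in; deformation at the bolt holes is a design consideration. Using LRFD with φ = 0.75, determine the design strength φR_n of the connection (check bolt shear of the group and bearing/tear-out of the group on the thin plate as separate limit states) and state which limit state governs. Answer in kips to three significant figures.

50.2 kips (bearing governs)

Bolt shear: A_b = π·0.5²/4 = 0.1963 in²; R_n = 68 × 0.1963 × 4 × 2 = 106.8 kips → 0.75 × 106.8 = 80.1 kips.
Bearing (1.2 l_c t F_u ≤ 2.4 d t F_u): upper limit = 2.4·0.5·0.25·58 = 17.4 kips.
  Edge l_c = 1.125 − 0.5625/2 = 0.8438 → r_n = 14.68 kips; interior l_c = 1.875 − 0.5625 = 1.312 → r_n = 17.4 kips.
  R_n,bearing = 1·14.68 + 3·17.4 = 66.88 kips → 0.75 × 66.88 = 50.2 kips.
Bearing governs: 50.2 kips.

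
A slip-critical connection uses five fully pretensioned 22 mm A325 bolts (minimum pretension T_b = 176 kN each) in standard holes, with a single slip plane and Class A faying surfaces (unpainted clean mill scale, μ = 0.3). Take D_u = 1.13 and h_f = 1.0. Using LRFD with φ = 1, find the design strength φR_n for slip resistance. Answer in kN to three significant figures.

298 kN

R_n = μ · D_u · h_f · T_b · n_s · n_b = 0.3 × 1.13 × 1.0 × 176 × 1 × 5 = 298.3 kN.
Design strength φR_n = 1 × 298.3 = 298 kN.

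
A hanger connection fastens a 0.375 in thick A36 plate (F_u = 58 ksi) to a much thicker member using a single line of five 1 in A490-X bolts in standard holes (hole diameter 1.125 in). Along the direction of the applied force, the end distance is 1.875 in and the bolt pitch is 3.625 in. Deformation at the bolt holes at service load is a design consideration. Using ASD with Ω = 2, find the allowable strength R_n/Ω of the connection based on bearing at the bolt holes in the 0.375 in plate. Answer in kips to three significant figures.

122 kips

Per bolt r_n = 1.2 l_c t F_u ≤ 2.4 d t F_u; upper limit = 2.4 × 1 × 0.375 × 58 = 52.2 kips.
Edge bolt: l_c = 1.875 − 1.125/2 = 1.312 in → 1.2 × 1.312 × 0.375 × 58 = 34.26 → r_n = 34.26 kips.
Interior bolts: l_c = 3.625 − 1.125 = 2.5 in → 1.2 × 2.5 × 0.375 × 58 = 65.25 → r_n = 52.2 kips.
R_n = 1 × 34.26 + 4 × 52.2 = 243.1 kips.
Allowable strength R_n/Ω = 243.1 / 2 = 122 kips.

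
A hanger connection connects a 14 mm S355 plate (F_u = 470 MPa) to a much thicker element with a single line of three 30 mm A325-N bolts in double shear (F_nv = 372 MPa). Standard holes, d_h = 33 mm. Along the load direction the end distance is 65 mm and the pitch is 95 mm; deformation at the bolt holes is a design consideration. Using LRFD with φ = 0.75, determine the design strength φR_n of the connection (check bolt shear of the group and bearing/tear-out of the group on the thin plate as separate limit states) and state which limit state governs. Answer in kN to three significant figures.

Bolt shear: A_b = π·30²/4 = 706.9 mm²; R_n = 372 × 706.9 × 3 × 2 / 1000 = 1578 kN → 0.75 × 1578 = 1180 kN.
Bearing (1.2 l_c t F_u ≤ 2.4 d t F_u): upper limit = 2.4·30·14·470 / 1000 = 473.8 kN.
  Edge l_c = 65 − 33/2 = 48.5 → r_n = 383 kN; interior l_c = 95 − 33 = 62 → r_n = 473.8 kN.
  R_n,bearing = 1·383 + 2·473.8 = 1330 kN → 0.75 × 1330 = 998 kN.
Bearing governs: 998 kN.

998 kN (bearing governs)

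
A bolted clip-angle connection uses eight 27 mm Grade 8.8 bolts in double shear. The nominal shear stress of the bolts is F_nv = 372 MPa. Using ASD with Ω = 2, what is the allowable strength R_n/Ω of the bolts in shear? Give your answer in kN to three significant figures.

1700 kN

A_b = π × 27² / 4 = 572.6 mm².
R_n = F_nv · A_b · n · n_s = 372 × 572.6 × 8 × 2 / 1000 = 3408 kN.
Allowable strength R_n/Ω = 3408 / 2 = 1700 kN.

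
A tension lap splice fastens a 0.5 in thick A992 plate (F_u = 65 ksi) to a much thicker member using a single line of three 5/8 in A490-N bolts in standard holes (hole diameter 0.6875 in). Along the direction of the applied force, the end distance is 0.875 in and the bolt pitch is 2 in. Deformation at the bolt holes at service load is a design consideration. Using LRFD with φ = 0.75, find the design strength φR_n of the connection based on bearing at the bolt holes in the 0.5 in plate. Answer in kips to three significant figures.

88.7 kips

Per bolt r_n = 1.2 l_c t F_u ≤ 2.4 d t F_u; upper limit = 2.4 × 0.625 × 0.5 × 65 = 48.75 kips.
Edge bolt: l_c = 0.875 − 0.6875/2 = 0.5312 in → 1.2 × 0.5312 × 0.5 × 65 = 20.72 → r_n = 20.72 kips.
Interior bolts: l_c = 2 − 0.6875 = 1.312 in → 1.2 × 1.312 × 0.5 × 65 = 51.19 → r_n = 48.75 kips.
R_n = 1 × 20.72 + 2 × 48.75 = 118.2 kips.
Design strength φR_n = 0.75 × 118.2 = 88.7 kips.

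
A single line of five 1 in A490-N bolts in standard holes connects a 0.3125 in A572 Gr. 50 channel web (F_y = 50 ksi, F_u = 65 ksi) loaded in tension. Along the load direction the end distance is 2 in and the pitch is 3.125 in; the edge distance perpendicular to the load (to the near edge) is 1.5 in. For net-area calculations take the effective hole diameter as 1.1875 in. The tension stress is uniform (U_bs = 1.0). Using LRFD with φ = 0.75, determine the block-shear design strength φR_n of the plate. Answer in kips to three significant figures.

Shear plane L_v = 2 + 4·3.125 = 14.5 in; A_gv = 14.5 × 0.3125 = 4.531 in².
A_nv = (14.5 − 4.5·1.1875) × 0.3125 = 2.861 in².
A_nt = (1.5 − 0.5·1.1875) × 0.3125 = 0.2832 in².
0.6 F_u A_nv = 111.6 kips; 0.6 F_y A_gv = 135.9 kips → shear rupture governs the shear term.
R_n = 111.6 + 1.0 × 65 × 0.2832 = 130 kips.
Design strength φR_n = 0.75 × 130 = 97.5 kips.

97.5 kips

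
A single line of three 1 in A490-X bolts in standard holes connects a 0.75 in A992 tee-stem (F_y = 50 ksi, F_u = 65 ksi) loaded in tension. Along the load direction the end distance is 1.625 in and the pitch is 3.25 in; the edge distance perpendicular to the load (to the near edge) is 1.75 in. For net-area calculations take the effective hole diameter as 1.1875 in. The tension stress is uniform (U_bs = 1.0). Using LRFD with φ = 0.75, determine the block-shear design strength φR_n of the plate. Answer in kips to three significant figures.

155 kips

Shear plane L_v = 1.625 + 2·3.25 = 8.125 in; A_gv = 8.125 × 0.75 = 6.094 in².
A_nv = (8.125 − 2.5·1.1875) × 0.75 = 3.867 in².
A_nt = (1.75 − 0.5·1.1875) × 0.75 = 0.8672 in².
0.6 F_u A_nv = 150.8 kips; 0.6 F_y A_gv = 182.8 kips → shear rupture governs the shear term.
R_n = 150.8 + 1.0 × 65 × 0.8672 = 207.2 kips.
Design strength φR_n = 0.75 × 207.2 = 155 kips.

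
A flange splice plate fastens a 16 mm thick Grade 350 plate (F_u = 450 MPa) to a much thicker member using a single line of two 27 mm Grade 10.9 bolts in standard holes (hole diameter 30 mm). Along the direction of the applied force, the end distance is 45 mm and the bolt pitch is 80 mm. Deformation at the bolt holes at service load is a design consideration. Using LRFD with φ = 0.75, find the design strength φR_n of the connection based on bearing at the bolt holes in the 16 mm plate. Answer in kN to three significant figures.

Per bolt r_n = 1.2 l_c t F_u ≤ 2.4 d t F_u; upper limit = 2.4 × 27 × 16 × 450 / 1000 = 466.6 kN.
Edge bolt: l_c = 45 − 30/2 = 30 mm → 1.2 × 30 × 16 × 450 / 1000 = 259.2 → r_n = 259.2 kN.
Interior bolts: l_c = 80 − 30 = 50 mm → 1.2 × 50 × 16 × 450 / 1000 = 432 → r_n = 432 kN.
R_n = 1 × 259.2 + 1 × 432 = 691.2 kN.
Design strength φR_n = 0.75 × 691.2 = 518 kN.

518 kN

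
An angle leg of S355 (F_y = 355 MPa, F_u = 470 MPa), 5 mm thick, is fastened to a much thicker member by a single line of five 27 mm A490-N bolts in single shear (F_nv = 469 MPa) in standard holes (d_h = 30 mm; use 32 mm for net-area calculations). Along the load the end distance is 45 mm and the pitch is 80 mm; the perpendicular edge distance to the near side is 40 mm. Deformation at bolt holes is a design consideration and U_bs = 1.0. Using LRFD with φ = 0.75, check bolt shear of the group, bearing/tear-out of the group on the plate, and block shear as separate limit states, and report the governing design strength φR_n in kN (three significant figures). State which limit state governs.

276 kN (block shear governs)

Bolt shear: A_b = π·27²/4 = 572.6 mm²; R_n = 469 × 572.6 × 5 × 1 / 1000 = 1343 kN → 0.75 × 1343 = 1010 kN.
Bearing: edge l_c = 30, r_n = 84.6 kN; interior l_c = 50, r_n = 141 kN; R_n = 84.6 + 4·141 = 648.6 kN → 486 kN.
Block shear: A_gv = 1825, A_nv = 1105, A_nt = 120 mm²; R_n = min(0.6F_uA_nv, 0.6F_yA_gv) + U_bs·F_u·A_nt = 368 kN → 276 kN.
Block shear governs: 276 kN.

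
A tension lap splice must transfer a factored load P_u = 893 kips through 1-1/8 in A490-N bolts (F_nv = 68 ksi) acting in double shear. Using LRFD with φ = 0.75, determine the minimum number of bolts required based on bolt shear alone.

A_b = π·1.125²/4 = 0.994 in².
Per-bolt design strength φR_n = 0.75 × 68 × 0.994 × 2 = 101.4 kips.
n ≥ 893 / 101.4 = 8.808 → use 9 bolts.

9 bolts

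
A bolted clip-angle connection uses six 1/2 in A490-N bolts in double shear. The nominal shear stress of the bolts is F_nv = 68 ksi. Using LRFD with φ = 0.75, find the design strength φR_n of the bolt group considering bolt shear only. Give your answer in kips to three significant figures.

120 kips

A_b = π × 0.5² / 4 = 0.1963 in².
R_n = F_nv · A_b · n · n_s = 68 × 0.1963 × 6 × 2 = 160.2 kips.
Design strength φR_n = 0.75 × 160.2 = 120 kips.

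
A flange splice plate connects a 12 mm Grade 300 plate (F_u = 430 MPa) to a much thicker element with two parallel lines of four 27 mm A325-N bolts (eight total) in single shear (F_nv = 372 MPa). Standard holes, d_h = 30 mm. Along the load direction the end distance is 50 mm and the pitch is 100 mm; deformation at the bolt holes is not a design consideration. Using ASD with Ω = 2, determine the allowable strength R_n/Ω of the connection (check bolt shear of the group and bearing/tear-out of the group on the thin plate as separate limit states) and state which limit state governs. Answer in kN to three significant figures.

852 kN (bolt shear governs)

Bolt shear: A_b = π·27²/4 = 572.6 mm²; R_n = 372 × 572.6 × 8 × 1 / 1000 = 1704 kN → 1704 / 2 = 852 kN.
Bearing (1.5 l_c t F_u ≤ 3.0 d t F_u): upper limit = 3.0·27·12·430 / 1000 = 418 kN.
  Edge l_c = 50 − 30/2 = 35 → r_n = 270.9 kN; interior l_c = 100 − 30 = 70 → r_n = 418 kN.
  R_n,bearing = 2·270.9 + 6·418 = 3050 kN → 3050 / 2 = 1520 kN.
Bolt shear governs: 852 kN.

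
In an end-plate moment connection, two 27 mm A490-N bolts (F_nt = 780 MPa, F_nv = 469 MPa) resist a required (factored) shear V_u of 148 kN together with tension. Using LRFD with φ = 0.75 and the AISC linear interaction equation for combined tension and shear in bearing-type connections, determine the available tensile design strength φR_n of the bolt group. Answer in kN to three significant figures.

A_b = π·27²/4 = 572.6 mm²; f_rv = 148 × 1000 / (2 × 572.6) = 129.2 MPa.
F'_nt = 1.3 F_nt − (F_nt / φF_nv) f_rv = 1.3·780 − (780/(0.75·469))·129.2 = 727.4 MPa, capped at F_nt → F'_nt = 727.4 MPa.
R_n = F'_nt · A_b · n = 727.4 × 572.6 × 2 / 1000 = 833 kN.
Design strength φR_n = 0.75 × 833 = 625 kN.

625 kN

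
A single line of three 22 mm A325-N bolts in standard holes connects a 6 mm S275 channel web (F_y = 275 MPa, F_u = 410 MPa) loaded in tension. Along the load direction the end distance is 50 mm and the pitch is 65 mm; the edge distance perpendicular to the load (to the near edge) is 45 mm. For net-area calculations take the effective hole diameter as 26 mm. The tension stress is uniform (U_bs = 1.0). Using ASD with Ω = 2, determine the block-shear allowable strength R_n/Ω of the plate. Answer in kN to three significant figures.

124 kN

Shear plane L_v = 50 + 2·65 = 180 mm; A_gv = 180 × 6 = 1080 mm².
A_nv = (180 − 2.5·26) × 6 = 690 mm².
A_nt = (45 − 0.5·26) × 6 = 192 mm².
0.6 F_u A_nv = 169.7 kN; 0.6 F_y A_gv = 178.2 kN → shear rupture governs the shear term.
R_n = 169.7 + 1.0 × 410 × 192 / 1000 = 248.5 kN.
Allowable strength R_n/Ω = 248.5 / 2 = 124 kN.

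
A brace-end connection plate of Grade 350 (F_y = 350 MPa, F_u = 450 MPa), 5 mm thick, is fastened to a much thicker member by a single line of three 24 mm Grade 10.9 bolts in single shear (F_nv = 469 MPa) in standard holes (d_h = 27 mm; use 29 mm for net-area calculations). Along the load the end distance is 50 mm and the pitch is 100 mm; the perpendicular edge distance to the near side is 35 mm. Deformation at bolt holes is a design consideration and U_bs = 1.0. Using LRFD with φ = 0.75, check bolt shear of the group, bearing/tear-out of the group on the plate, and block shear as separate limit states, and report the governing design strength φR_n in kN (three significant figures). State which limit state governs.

Bolt shear: A_b = π·24²/4 = 452.4 mm²; R_n = 469 × 452.4 × 3 × 1 / 1000 = 636.5 kN → 0.75 × 636.5 = 477 kN.
Bearing: edge l_c = 36.5, r_n = 98.55 kN; interior l_c = 73, r_n = 129.6 kN; R_n = 98.55 + 2·129.6 = 357.8 kN → 268 kN.
Block shear: A_gv = 1250, A_nv = 887.5, A_nt = 102.5 mm²; R_n = min(0.6F_uA_nv, 0.6F_yA_gv) + U_bs·F_u·A_nt = 285.8 kN → 214 kN.
Block shear governs: 214 kN.

214 kN (block shear governs)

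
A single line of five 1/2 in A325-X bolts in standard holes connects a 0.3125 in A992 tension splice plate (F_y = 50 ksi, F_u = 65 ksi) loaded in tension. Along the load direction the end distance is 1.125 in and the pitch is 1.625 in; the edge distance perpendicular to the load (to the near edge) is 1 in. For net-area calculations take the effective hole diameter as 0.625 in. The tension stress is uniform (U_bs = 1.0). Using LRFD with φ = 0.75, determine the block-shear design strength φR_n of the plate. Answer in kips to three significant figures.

54.5 kips

Shear plane L_v = 1.125 + 4·1.625 = 7.625 in; A_gv = 7.625 × 0.3125 = 2.383 in².
A_nv = (7.625 − 4.5·0.625) × 0.3125 = 1.504 in².
A_nt = (1 − 0.5·0.625) × 0.3125 = 0.2148 in².
0.6 F_u A_nv = 58.65 kips; 0.6 F_y A_gv = 71.48 kips → shear rupture governs the shear term.
R_n = 58.65 + 1.0 × 65 × 0.2148 = 72.62 kips.
Design strength φR_n = 0.75 × 72.62 = 54.5 kips.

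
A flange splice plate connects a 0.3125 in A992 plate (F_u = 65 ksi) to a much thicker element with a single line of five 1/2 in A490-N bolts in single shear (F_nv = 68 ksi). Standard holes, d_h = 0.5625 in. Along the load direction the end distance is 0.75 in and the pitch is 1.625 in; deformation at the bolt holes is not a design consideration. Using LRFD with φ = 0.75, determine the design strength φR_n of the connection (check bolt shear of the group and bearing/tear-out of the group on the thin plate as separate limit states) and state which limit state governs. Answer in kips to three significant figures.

Bolt shear: A_b = π·0.5²/4 = 0.1963 in²; R_n = 68 × 0.1963 × 5 × 1 = 66.76 kips → 0.75 × 66.76 = 50.1 kips.
Bearing (1.5 l_c t F_u ≤ 3.0 d t F_u): upper limit = 3.0·0.5·0.3125·65 = 30.47 kips.
  Edge l_c = 0.75 − 0.5625/2 = 0.4688 → r_n = 14.28 kips; interior l_c = 1.625 − 0.5625 = 1.062 → r_n = 30.47 kips.
  R_n,bearing = 1·14.28 + 4·30.47 = 136.2 kips → 0.75 × 136.2 = 102 kips.
Bolt shear governs: 50.1 kips.

50.1 kips (bolt shear governs)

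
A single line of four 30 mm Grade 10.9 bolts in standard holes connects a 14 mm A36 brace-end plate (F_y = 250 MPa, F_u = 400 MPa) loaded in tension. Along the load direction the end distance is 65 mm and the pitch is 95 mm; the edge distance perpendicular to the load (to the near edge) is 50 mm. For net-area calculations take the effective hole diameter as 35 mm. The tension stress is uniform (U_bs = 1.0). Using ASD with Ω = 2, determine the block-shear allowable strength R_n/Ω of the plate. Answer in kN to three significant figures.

Shear plane L_v = 65 + 3·95 = 350 mm; A_gv = 350 × 14 = 4900 mm².
A_nv = (350 − 3.5·35) × 14 = 3185 mm².
A_nt = (50 − 0.5·35) × 14 = 455 mm².
0.6 F_u A_nv = 764.4 kN; 0.6 F_y A_gv = 735 kN → shear yielding governs the shear term.
R_n = 735 + 1.0 × 400 × 455 / 1000 = 917 kN.
Allowable strength R_n/Ω = 917 / 2 = 458 kN.

458 kN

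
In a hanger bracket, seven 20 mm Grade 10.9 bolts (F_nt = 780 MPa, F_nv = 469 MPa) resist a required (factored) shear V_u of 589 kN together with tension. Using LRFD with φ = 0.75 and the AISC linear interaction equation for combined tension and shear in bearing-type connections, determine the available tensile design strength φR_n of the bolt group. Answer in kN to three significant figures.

A_b = π·20²/4 = 314.2 mm²; f_rv = 589 × 1000 / (7 × 314.2) = 267.8 MPa.
F'_nt = 1.3 F_nt − (F_nt / φF_nv) f_rv = 1.3·780 − (780/(0.75·469))·267.8 = 420.1 MPa, capped at F_nt → F'_nt = 420.1 MPa.
R_n = F'_nt · A_b · n = 420.1 × 314.2 × 7 / 1000 = 923.8 kN.
Design strength φR_n = 0.75 × 923.8 = 693 kN.

693 kN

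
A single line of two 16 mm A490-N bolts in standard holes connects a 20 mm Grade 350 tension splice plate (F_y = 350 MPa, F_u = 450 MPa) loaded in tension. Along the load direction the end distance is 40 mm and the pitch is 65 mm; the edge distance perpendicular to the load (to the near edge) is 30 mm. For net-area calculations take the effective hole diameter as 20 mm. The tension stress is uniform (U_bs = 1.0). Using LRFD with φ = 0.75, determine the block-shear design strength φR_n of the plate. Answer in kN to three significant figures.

439 kN

Shear plane L_v = 40 + 1·65 = 105 mm; A_gv = 105 × 20 = 2100 mm².
A_nv = (105 − 1.5·20) × 20 = 1500 mm².
A_nt = (30 − 0.5·20) × 20 = 400 mm².
0.6 F_u A_nv = 405 kN; 0.6 F_y A_gv = 441 kN → shear rupture governs the shear term.
R_n = 405 + 1.0 × 450 × 400 / 1000 = 585 kN.
Design strength φR_n = 0.75 × 585 = 439 kN.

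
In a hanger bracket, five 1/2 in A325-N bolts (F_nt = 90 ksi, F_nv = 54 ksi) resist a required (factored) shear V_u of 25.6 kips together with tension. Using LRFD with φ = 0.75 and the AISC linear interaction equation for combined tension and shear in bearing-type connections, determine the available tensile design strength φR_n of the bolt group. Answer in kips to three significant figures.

43.5 kips

A_b = π·0.5²/4 = 0.1963 in²; f_rv = 25.6 / (5 × 0.1963) = 26.08 ksi.
F'_nt = 1.3 F_nt − (F_nt / φF_nv) f_rv = 1.3·90 − (90/(0.75·54))·26.08 = 59.05 ksi, capped at F_nt → F'_nt = 59.05 ksi.
R_n = F'_nt · A_b · n = 59.05 × 0.1963 × 5 = 57.98 kips.
Design strength φR_n = 0.75 × 57.98 = 43.5 kips.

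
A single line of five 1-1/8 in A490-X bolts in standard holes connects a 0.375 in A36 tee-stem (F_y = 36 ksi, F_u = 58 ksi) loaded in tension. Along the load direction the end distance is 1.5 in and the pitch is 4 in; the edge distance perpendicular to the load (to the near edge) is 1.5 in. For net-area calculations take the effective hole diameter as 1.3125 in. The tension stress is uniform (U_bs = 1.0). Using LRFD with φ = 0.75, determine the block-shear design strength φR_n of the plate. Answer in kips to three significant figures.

Shear plane L_v = 1.5 + 4·4 = 17.5 in; A_gv = 17.5 × 0.375 = 6.562 in².
A_nv = (17.5 − 4.5·1.3125) × 0.375 = 4.348 in².
A_nt = (1.5 − 0.5·1.3125) × 0.375 = 0.3164 in².
0.6 F_u A_nv = 151.3 kips; 0.6 F_y A_gv = 141.8 kips → shear yielding governs the shear term.
R_n = 141.8 + 1.0 × 58 × 0.3164 = 160.1 kips.
Design strength φR_n = 0.75 × 160.1 = 120 kips.

120 kips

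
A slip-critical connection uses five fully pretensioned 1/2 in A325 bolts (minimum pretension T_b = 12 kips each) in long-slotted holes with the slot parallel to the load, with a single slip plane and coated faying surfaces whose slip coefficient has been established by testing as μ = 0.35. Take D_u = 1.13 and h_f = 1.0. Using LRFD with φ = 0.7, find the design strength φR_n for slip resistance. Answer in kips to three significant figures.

16.6 kips

R_n = μ · D_u · h_f · T_b · n_s · n_b = 0.35 × 1.13 × 1.0 × 12 × 1 × 5 = 23.73 kips.
Design strength φR_n = 0.7 × 23.73 = 16.6 kips.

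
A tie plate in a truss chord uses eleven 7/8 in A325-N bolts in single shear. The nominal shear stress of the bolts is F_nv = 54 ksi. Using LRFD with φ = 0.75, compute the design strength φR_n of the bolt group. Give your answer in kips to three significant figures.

A_b = π × 0.875² / 4 = 0.6013 in².
R_n = F_nv · A_b · n · n_s = 54 × 0.6013 × 11 × 1 = 357.2 kips.
Design strength φR_n = 0.75 × 357.2 = 268 kips.

268 kips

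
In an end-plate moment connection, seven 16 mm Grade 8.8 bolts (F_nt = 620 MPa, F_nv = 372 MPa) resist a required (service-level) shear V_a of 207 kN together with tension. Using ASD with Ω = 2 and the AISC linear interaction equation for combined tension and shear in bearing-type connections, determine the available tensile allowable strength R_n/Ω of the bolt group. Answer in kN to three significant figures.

222 kN

A_b = π·16²/4 = 201.1 mm²; f_rv = 207 × 1000 / (7 × 201.1) = 147.1 MPa.
F'_nt = 1.3 F_nt − (Ω F_nt / F_nv) f_rv = 1.3·620 − (2·620/372)·147.1 = 315.7 MPa, capped at F_nt → F'_nt = 315.7 MPa.
R_n = F'_nt · A_b · n = 315.7 × 201.1 × 7 / 1000 = 444.4 kN.
Allowable strength R_n/Ω = 444.4 / 2 = 222 kN.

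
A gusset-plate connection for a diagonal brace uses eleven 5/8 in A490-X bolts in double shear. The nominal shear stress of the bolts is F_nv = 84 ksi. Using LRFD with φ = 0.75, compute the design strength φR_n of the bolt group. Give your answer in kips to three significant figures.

425 kips

A_b = π × 0.625² / 4 = 0.3068 in².
R_n = F_nv · A_b · n · n_s = 84 × 0.3068 × 11 × 2 = 567 kips.
Design strength φR_n = 0.75 × 567 = 425 kips.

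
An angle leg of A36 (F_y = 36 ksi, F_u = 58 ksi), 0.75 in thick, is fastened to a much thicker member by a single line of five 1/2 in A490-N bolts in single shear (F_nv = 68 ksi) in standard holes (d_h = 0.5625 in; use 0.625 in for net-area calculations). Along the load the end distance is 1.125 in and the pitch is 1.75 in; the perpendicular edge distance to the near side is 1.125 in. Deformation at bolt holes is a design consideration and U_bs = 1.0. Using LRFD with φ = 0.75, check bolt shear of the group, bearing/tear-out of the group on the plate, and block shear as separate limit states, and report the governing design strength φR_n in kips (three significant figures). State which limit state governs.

Bolt shear: A_b = π·0.5²/4 = 0.1963 in²; R_n = 68 × 0.1963 × 5 × 1 = 66.76 kips → 0.75 × 66.76 = 50.1 kips.
Bearing: edge l_c = 0.8438, r_n = 44.04 kips; interior l_c = 1.188, r_n = 52.2 kips; R_n = 44.04 + 4·52.2 = 252.8 kips → 190 kips.
Block shear: A_gv = 6.094, A_nv = 3.984, A_nt = 0.6094 in²; R_n = min(0.6F_uA_nv, 0.6F_yA_gv) + U_bs·F_u·A_nt = 167 kips → 125 kips.
Bolt shear governs: 50.1 kips.

50.1 kips (bolt shear governs)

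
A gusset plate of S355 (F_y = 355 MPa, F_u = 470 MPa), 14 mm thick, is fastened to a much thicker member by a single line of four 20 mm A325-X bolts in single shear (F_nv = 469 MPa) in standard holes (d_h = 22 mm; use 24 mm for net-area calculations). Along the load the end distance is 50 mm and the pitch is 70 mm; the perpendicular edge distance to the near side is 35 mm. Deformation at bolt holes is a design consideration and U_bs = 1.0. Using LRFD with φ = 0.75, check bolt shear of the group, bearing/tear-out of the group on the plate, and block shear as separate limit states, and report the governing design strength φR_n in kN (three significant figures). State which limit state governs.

Bolt shear: A_b = π·20²/4 = 314.2 mm²; R_n = 469 × 314.2 × 4 × 1 / 1000 = 589.4 kN → 0.75 × 589.4 = 442 kN.
Bearing: edge l_c = 39, r_n = 307.9 kN; interior l_c = 48, r_n = 315.8 kN; R_n = 307.9 + 3·315.8 = 1255 kN → 942 kN.
Block shear: A_gv = 3640, A_nv = 2464, A_nt = 322 mm²; R_n = min(0.6F_uA_nv, 0.6F_yA_gv) + U_bs·F_u·A_nt = 846.2 kN → 635 kN.
Bolt shear governs: 442 kN.

442 kN (bolt shear governs)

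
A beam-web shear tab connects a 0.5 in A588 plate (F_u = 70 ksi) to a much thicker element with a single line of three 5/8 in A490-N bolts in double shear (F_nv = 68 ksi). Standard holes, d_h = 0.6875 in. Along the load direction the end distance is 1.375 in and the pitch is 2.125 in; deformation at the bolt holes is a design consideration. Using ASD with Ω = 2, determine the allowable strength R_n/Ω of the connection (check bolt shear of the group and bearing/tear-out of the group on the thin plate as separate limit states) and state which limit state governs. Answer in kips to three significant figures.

62.6 kips (bolt shear governs)

Bolt shear: A_b = π·0.625²/4 = 0.3068 in²; R_n = 68 × 0.3068 × 3 × 2 = 125.2 kips → 125.2 / 2 = 62.6 kips.
Bearing (1.2 l_c t F_u ≤ 2.4 d t F_u): upper limit = 2.4·0.625·0.5·70 = 52.5 kips.
  Edge l_c = 1.375 − 0.6875/2 = 1.031 → r_n = 43.31 kips; interior l_c = 2.125 − 0.6875 = 1.438 → r_n = 52.5 kips.
  R_n,bearing = 1·43.31 + 2·52.5 = 148.3 kips → 148.3 / 2 = 74.2 kips.
Bolt shear governs: 62.6 kips.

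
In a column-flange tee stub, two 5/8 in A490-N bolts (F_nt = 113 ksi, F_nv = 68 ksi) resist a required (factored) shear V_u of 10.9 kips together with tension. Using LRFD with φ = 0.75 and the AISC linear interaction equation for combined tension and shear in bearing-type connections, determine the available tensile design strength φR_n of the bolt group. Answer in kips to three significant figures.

49.5 kips

A_b = π·0.625²/4 = 0.3068 in²; f_rv = 10.9 / (2 × 0.3068) = 17.76 ksi.
F'_nt = 1.3 F_nt − (F_nt / φF_nv) f_rv = 1.3·113 − (113/(0.75·68))·17.76 = 107.5 ksi, capped at F_nt → F'_nt = 107.5 ksi.
R_n = F'_nt · A_b · n = 107.5 × 0.3068 × 2 = 65.99 kips.
Design strength φR_n = 0.75 × 65.99 = 49.5 kips.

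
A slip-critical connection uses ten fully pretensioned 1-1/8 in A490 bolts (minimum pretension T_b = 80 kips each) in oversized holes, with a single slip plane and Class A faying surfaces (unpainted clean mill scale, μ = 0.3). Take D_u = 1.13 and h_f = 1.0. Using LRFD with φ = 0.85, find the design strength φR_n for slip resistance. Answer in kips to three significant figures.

231 kips

R_n = μ · D_u · h_f · T_b · n_s · n_b = 0.3 × 1.13 × 1.0 × 80 × 1 × 10 = 271.2 kips.
Design strength φR_n = 0.85 × 271.2 = 231 kips.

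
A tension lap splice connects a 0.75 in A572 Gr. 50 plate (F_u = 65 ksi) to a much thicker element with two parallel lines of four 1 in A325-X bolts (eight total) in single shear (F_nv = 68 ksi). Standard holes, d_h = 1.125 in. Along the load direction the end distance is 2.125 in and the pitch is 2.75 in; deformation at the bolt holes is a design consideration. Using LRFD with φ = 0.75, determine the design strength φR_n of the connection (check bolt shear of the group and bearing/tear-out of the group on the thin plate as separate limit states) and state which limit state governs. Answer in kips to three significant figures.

Bolt shear: A_b = π·1²/4 = 0.7854 in²; R_n = 68 × 0.7854 × 8 × 1 = 427.3 kips → 0.75 × 427.3 = 320 kips.
Bearing (1.2 l_c t F_u ≤ 2.4 d t F_u): upper limit = 2.4·1·0.75·65 = 117 kips.
  Edge l_c = 2.125 − 1.125/2 = 1.562 → r_n = 91.41 kips; interior l_c = 2.75 − 1.125 = 1.625 → r_n = 95.06 kips.
  R_n,bearing = 2·91.41 + 6·95.06 = 753.2 kips → 0.75 × 753.2 = 565 kips.
Bolt shear governs: 320 kips.

320 kips (bolt shear governs)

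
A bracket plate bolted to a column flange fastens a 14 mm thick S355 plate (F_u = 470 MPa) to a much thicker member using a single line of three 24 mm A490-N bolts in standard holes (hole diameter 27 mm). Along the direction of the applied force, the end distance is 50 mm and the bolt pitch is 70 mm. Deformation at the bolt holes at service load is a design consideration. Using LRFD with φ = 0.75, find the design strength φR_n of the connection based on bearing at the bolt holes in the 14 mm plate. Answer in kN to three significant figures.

Per bolt r_n = 1.2 l_c t F_u ≤ 2.4 d t F_u; upper limit = 2.4 × 24 × 14 × 470 / 1000 = 379 kN.
Edge bolt: l_c = 50 − 27/2 = 36.5 mm → 1.2 × 36.5 × 14 × 470 / 1000 = 288.2 → r_n = 288.2 kN.
Interior bolts: l_c = 70 − 27 = 43 mm → 1.2 × 43 × 14 × 470 / 1000 = 339.5 → r_n = 339.5 kN.
R_n = 1 × 288.2 + 2 × 339.5 = 967.3 kN.
Design strength φR_n = 0.75 × 967.3 = 725 kN.

725 kN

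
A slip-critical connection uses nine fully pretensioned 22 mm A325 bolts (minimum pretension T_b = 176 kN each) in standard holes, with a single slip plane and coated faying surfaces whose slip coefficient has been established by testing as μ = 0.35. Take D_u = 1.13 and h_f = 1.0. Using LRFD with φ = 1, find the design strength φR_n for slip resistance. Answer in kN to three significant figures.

R_n = μ · D_u · h_f · T_b · n_s · n_b = 0.35 × 1.13 × 1.0 × 176 × 1 × 9 = 626.5 kN.
Design strength φR_n = 1 × 626.5 = 626 kN.

626 kN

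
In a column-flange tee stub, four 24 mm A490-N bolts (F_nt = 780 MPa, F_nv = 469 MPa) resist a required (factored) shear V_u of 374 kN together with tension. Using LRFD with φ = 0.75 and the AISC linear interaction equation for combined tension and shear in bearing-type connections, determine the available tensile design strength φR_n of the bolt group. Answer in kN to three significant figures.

A_b = π·24²/4 = 452.4 mm²; f_rv = 374 × 1000 / (4 × 452.4) = 206.7 MPa.
F'_nt = 1.3 F_nt − (F_nt / φF_nv) f_rv = 1.3·780 − (780/(0.75·469))·206.7 = 555.7 MPa, capped at F_nt → F'_nt = 555.7 MPa.
R_n = F'_nt · A_b · n = 555.7 × 452.4 × 4 / 1000 = 1006 kN.
Design strength φR_n = 0.75 × 1006 = 754 kN.

754 kN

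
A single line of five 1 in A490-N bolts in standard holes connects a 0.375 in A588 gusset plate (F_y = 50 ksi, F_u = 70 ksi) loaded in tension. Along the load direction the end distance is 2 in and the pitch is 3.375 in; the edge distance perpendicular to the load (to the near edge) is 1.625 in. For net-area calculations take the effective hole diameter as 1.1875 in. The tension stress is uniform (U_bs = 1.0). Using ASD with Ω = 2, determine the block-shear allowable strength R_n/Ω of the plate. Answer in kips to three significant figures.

Shear plane L_v = 2 + 4·3.375 = 15.5 in; A_gv = 15.5 × 0.375 = 5.812 in².
A_nv = (15.5 − 4.5·1.1875) × 0.375 = 3.809 in².
A_nt = (1.625 − 0.5·1.1875) × 0.375 = 0.3867 in².
0.6 F_u A_nv = 160 kips; 0.6 F_y A_gv = 174.4 kips → shear rupture governs the shear term.
R_n = 160 + 1.0 × 70 × 0.3867 = 187 kips.
Allowable strength R_n/Ω = 187 / 2 = 93.5 kips.

93.5 kips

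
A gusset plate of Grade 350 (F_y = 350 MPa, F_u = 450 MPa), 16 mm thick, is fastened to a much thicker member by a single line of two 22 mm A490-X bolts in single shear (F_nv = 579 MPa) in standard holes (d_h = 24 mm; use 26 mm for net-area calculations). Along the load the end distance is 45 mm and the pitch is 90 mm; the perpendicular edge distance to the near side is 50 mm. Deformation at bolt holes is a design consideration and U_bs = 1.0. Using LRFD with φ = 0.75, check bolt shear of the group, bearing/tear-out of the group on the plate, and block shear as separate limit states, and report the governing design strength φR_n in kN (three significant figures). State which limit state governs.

Bolt shear: A_b = π·22²/4 = 380.1 mm²; R_n = 579 × 380.1 × 2 × 1 / 1000 = 440.2 kN → 0.75 × 440.2 = 330 kN.
Bearing: edge l_c = 33, r_n = 285.1 kN; interior l_c = 66, r_n = 380.2 kN; R_n = 285.1 + 1·380.2 = 665.3 kN → 499 kN.
Block shear: A_gv = 2160, A_nv = 1536, A_nt = 592 mm²; R_n = min(0.6F_uA_nv, 0.6F_yA_gv) + U_bs·F_u·A_nt = 681.1 kN → 511 kN.
Bolt shear governs: 330 kN.

330 kN (bolt shear governs)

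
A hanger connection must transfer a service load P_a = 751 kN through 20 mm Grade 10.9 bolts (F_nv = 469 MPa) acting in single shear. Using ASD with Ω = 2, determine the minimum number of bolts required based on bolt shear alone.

11 bolts

A_b = π·20²/4 = 314.2 mm².
Per-bolt allowable strength R_n/Ω = 469 × 314.2 × 1 / 1000 / 2 = 73.67 kN.
n ≥ 751 / 73.67 = 10.19 → use 11 bolts.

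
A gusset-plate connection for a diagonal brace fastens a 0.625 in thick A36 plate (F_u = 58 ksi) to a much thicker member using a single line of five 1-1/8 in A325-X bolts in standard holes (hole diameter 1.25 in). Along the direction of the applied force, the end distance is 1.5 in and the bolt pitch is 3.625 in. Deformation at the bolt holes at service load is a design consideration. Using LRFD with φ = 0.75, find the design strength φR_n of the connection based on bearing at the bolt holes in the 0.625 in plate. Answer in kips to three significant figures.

Per bolt r_n = 1.2 l_c t F_u ≤ 2.4 d t F_u; upper limit = 2.4 × 1.125 × 0.625 × 58 = 97.87 kips.
Edge bolt: l_c = 1.5 − 1.25/2 = 0.875 in → 1.2 × 0.875 × 0.625 × 58 = 38.06 → r_n = 38.06 kips.
Interior bolts: l_c = 3.625 − 1.25 = 2.375 in → 1.2 × 2.375 × 0.625 × 58 = 103.3 → r_n = 97.87 kips.
R_n = 1 × 38.06 + 4 × 97.87 = 429.6 kips.
Design strength φR_n = 0.75 × 429.6 = 322 kips.

322 kips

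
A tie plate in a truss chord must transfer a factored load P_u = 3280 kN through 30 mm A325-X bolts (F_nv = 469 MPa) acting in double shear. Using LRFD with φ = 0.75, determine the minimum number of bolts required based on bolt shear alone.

7 bolts

A_b = π·30²/4 = 706.9 mm².
Per-bolt design strength φR_n = 0.75 × 469 × 706.9 × 2 / 1000 = 497.3 kN.
n ≥ 3280 / 497.3 = 6.596 → use 7 bolts.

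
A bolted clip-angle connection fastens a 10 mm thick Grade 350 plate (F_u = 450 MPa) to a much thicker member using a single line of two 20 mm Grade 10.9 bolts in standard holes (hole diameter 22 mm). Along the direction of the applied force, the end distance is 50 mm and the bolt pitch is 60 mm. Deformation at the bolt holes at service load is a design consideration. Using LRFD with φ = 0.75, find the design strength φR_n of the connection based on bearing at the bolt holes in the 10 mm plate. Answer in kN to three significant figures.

Per bolt r_n = 1.2 l_c t F_u ≤ 2.4 d t F_u; upper limit = 2.4 × 20 × 10 × 450 / 1000 = 216 kN.
Edge bolt: l_c = 50 − 22/2 = 39 mm → 1.2 × 39 × 10 × 450 / 1000 = 210.6 → r_n = 210.6 kN.
Interior bolts: l_c = 60 − 22 = 38 mm → 1.2 × 38 × 10 × 450 / 1000 = 205.2 → r_n = 205.2 kN.
R_n = 1 × 210.6 + 1 × 205.2 = 415.8 kN.
Design strength φR_n = 0.75 × 415.8 = 312 kN.

312 kN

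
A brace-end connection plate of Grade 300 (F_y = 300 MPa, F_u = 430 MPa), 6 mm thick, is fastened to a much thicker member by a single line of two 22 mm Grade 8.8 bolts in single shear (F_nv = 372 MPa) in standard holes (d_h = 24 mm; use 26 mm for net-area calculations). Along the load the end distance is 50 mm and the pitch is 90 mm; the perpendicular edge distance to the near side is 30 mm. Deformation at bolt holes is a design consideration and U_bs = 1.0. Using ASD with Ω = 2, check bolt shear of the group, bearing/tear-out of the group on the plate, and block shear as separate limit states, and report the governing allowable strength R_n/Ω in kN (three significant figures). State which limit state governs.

97.5 kN (block shear governs)

Bolt shear: A_b = π·22²/4 = 380.1 mm²; R_n = 372 × 380.1 × 2 × 1 / 1000 = 282.8 kN → 282.8 / 2 = 141 kN.
Bearing: edge l_c = 38, r_n = 117.6 kN; interior l_c = 66, r_n = 136.2 kN; R_n = 117.6 + 1·136.2 = 253.9 kN → 127 kN.
Block shear: A_gv = 840, A_nv = 606, A_nt = 102 mm²; R_n = min(0.6F_uA_nv, 0.6F_yA_gv) + U_bs·F_u·A_nt = 195.1 kN → 97.5 kN.
Block shear governs: 97.5 kN.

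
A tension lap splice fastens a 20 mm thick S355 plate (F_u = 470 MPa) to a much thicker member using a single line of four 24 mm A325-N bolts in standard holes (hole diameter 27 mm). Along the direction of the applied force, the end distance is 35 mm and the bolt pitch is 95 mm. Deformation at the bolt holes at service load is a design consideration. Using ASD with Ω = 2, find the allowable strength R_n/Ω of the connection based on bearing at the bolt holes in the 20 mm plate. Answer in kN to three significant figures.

933 kN

Per bolt r_n = 1.2 l_c t F_u ≤ 2.4 d t F_u; upper limit = 2.4 × 24 × 20 × 470 / 1000 = 541.4 kN.
Edge bolt: l_c = 35 − 27/2 = 21.5 mm → 1.2 × 21.5 × 20 × 470 / 1000 = 242.5 → r_n = 242.5 kN.
Interior bolts: l_c = 95 − 27 = 68 mm → 1.2 × 68 × 20 × 470 / 1000 = 767 → r_n = 541.4 kN.
R_n = 1 × 242.5 + 3 × 541.4 = 1867 kN.
Allowable strength R_n/Ω = 1867 / 2 = 933 kN.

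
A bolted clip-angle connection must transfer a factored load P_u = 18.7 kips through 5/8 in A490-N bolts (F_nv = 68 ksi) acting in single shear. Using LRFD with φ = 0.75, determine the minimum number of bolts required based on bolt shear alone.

A_b = π·0.625²/4 = 0.3068 in².
Per-bolt design strength φR_n = 0.75 × 68 × 0.3068 × 1 = 15.65 kips.
n ≥ 18.7 / 15.65 = 1.195 → use 2 bolts.

2 bolts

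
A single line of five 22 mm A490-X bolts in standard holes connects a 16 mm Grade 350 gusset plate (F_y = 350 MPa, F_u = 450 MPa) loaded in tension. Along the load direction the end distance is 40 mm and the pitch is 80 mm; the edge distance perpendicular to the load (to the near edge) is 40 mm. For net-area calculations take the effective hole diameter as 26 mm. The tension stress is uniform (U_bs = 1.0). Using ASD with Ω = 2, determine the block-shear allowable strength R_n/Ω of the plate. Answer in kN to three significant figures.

Shear plane L_v = 40 + 4·80 = 360 mm; A_gv = 360 × 16 = 5760 mm².
A_nv = (360 − 4.5·26) × 16 = 3888 mm².
A_nt = (40 − 0.5·26) × 16 = 432 mm².
0.6 F_u A_nv = 1050 kN; 0.6 F_y A_gv = 1210 kN → shear rupture governs the shear term.
R_n = 1050 + 1.0 × 450 × 432 / 1000 = 1244 kN.
Allowable strength R_n/Ω = 1244 / 2 = 622 kN.

622 kN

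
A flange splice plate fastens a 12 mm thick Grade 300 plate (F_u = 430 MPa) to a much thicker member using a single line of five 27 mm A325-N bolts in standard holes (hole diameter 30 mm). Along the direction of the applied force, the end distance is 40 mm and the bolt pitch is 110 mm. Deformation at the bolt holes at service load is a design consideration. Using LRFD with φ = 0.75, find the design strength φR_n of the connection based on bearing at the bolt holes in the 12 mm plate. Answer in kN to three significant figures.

1120 kN

Per bolt r_n = 1.2 l_c t F_u ≤ 2.4 d t F_u; upper limit = 2.4 × 27 × 12 × 430 / 1000 = 334.4 kN.
Edge bolt: l_c = 40 − 30/2 = 25 mm → 1.2 × 25 × 12 × 430 / 1000 = 154.8 → r_n = 154.8 kN.
Interior bolts: l_c = 110 − 30 = 80 mm → 1.2 × 80 × 12 × 430 / 1000 = 495.4 → r_n = 334.4 kN.
R_n = 1 × 154.8 + 4 × 334.4 = 1492 kN.
Design strength φR_n = 0.75 × 1492 = 1120 kN.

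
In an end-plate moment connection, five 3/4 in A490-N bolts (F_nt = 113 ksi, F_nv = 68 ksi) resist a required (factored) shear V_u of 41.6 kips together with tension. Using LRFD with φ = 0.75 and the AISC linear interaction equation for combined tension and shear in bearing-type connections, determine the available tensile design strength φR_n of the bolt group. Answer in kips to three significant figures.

174 kips

A_b = π·0.75²/4 = 0.4418 in²; f_rv = 41.6 / (5 × 0.4418) = 18.83 ksi.
F'_nt = 1.3 F_nt − (F_nt / φF_nv) f_rv = 1.3·113 − (113/(0.75·68))·18.83 = 105.2 ksi, capped at F_nt → F'_nt = 105.2 ksi.
R_n = F'_nt · A_b · n = 105.2 × 0.4418 × 5 = 232.3 kips.
Design strength φR_n = 0.75 × 232.3 = 174 kips.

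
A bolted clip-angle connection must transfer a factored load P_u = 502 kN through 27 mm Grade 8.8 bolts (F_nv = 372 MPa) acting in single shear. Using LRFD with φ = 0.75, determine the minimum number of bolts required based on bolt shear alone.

4 bolts

A_b = π·27²/4 = 572.6 mm².
Per-bolt design strength φR_n = 0.75 × 372 × 572.6 × 1 / 1000 = 159.7 kN.
n ≥ 502 / 159.7 = 3.143 → use 4 bolts.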